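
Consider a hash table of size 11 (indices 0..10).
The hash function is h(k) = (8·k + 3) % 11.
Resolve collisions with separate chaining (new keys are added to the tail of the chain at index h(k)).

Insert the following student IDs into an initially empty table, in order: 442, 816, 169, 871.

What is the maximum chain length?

3

442 -> bucket 8
816 -> bucket 8 (collision)
169 -> bucket 2
871 -> bucket 8 (collision)
Final buckets:
0: —
1: —
2: 169
3: —
4: —
5: —
6: —
7: —
8: 442 -> 816 -> 871
9: —
10: —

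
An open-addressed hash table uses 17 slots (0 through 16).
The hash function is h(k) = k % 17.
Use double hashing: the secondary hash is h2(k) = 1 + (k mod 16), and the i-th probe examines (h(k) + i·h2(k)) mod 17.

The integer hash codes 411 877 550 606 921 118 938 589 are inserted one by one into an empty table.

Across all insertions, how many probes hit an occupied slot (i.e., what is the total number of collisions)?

3

411: h=3 -> slot 3
877: h=10 -> slot 10
550: h=6 -> slot 6
606: h=11 -> slot 11
921: h=3, h2=10, probe 3,13 -> slot 13
118: h=16 -> slot 16
938: h=3, h2=11, probe 3,14 -> slot 14
589: h=11, h2=14, probe 11,8 -> slot 8
Table: [-, -, -, 411, -, -, 550, -, 589, -, 877, 606, -, 921, 938, -, 118]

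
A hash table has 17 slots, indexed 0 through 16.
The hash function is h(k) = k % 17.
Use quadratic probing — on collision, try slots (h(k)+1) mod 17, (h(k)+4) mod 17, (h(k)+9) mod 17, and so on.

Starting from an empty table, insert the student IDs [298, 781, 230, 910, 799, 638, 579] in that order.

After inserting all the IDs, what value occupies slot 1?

638

Insert 298: h=9, slot 9 empty => index 9.
Insert 781: h=16, slot 16 empty => index 16.
Insert 230: h=9, slot 9 occupied => index 10.
Insert 910: h=9, slots 9,10 occupied => index 13.
Insert 799: h=0, slot 0 empty => index 0.
Insert 638: h=9, slots 9,10,13 occupied => index 1.
Insert 579: h=1, slot 1 occupied => index 2.
Table: [799, 638, 579, ., ., ., ., ., ., 298, 230, ., ., 910, ., ., 781]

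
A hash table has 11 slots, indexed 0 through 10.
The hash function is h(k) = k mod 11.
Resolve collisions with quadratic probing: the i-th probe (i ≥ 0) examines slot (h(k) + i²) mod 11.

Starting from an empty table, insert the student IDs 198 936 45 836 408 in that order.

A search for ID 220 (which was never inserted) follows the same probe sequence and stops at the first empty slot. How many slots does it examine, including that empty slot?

4

198: h=0 => slot 0
936: h=1 => slot 1
45: h=1, probe 1,2 => slot 2
836: h=0, probe 0,1,4 => slot 4
408: h=1, probe 1,2,5 => slot 5
Table: [198, 936, 45, ., 836, 408, ., ., ., ., .]
Lookup 220: h=0, probe 0,1,4,9 → slot 9 empty, not found.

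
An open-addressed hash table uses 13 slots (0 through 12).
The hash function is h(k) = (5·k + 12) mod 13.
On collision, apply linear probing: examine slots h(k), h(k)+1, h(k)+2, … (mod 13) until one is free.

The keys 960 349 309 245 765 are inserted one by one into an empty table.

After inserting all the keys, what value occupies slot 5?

765

Insert 960: h=2, slot 2 empty -> index 2.
Insert 349: h=2, slot 2 occupied -> index 3.
Insert 309: h=10, slot 10 empty -> index 10.
Insert 245: h=2, slots 2,3 occupied -> index 4.
Insert 765: h=2, slots 2,3,4 occupied -> index 5.
Table: [∅, ∅, 960, 349, 245, 765, ∅, ∅, ∅, ∅, 309, ∅, ∅]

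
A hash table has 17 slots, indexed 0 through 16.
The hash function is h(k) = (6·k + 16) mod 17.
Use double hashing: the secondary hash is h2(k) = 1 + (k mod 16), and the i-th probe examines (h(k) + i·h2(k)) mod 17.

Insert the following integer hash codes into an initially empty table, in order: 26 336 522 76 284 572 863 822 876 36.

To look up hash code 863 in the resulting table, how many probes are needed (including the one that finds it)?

2

Insert 26: h=2, slot 2 empty → index 2.
Insert 336: h=9, slot 9 empty → index 9.
Insert 522: h=3, slot 3 empty → index 3.
Insert 76: h=13, slot 13 empty → index 13.
Insert 284: h=3, h2=13, slot 3 occupied → index 16.
Insert 572: h=14, slot 14 empty → index 14.
Insert 863: h=9, h2=16, slot 9 occupied → index 8.
Insert 822: h=1, slot 1 empty → index 1.
Insert 876: h=2, h2=13, slot 2 occupied → index 15.
Insert 36: h=11, slot 11 empty → index 11.
Table: [∅, 822, 26, 522, ∅, ∅, ∅, ∅, 863, 336, ∅, 36, ∅, 76, 572, 876, 284]
Lookup 863: h=9, h2=16, probe 9,8 → found at 8.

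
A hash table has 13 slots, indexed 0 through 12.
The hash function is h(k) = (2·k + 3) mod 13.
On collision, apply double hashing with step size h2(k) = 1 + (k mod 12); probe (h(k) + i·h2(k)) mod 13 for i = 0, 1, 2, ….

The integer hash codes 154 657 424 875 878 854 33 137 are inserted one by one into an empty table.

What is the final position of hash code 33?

154: h=12 -> slot 12
657: h=4 -> slot 4
424: h=6 -> slot 6
875: h=11 -> slot 11
878: h=4, h2=3, probe 4,7 -> slot 7
854: h=8 -> slot 8
33: h=4, h2=10, probe 4,1 -> slot 1
137: h=4, h2=6, probe 4,10 -> slot 10
Table: [., 33, ., ., 657, ., 424, 878, 854, ., 137, 875, 154]

1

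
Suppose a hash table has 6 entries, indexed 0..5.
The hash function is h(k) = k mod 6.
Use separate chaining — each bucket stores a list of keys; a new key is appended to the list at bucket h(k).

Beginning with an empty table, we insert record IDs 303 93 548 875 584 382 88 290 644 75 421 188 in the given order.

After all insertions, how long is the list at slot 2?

Insert 303: h=3, bucket 3 empty → new chain.
Insert 93: h=3, bucket 3 nonempty → append to chain.
Insert 548: h=2, bucket 2 empty → new chain.
Insert 875: h=5, bucket 5 empty → new chain.
Insert 584: h=2, bucket 2 nonempty → append to chain.
Insert 382: h=4, bucket 4 empty → new chain.
Insert 88: h=4, bucket 4 nonempty → append to chain.
Insert 290: h=2, bucket 2 nonempty → append to chain.
Insert 644: h=2, bucket 2 nonempty → append to chain.
Insert 75: h=3, bucket 3 nonempty → append to chain.
Insert 421: h=1, bucket 1 empty → new chain.
Insert 188: h=2, bucket 2 nonempty → append to chain.
Final buckets:
0: -
1: 421
2: 548 -> 584 -> 290 -> 644 -> 188
3: 303 -> 93 -> 75
4: 382 -> 88
5: 875

5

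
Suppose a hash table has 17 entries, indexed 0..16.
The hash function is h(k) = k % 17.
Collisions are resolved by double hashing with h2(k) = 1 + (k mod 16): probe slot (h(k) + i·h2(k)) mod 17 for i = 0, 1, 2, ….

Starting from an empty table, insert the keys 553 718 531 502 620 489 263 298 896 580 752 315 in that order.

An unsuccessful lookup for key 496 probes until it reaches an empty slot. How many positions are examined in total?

553: h=9 → slot 9
718: h=4 → slot 4
531: h=4, h2=4, probe 4,8 → slot 8
502: h=9, h2=7, probe 9,16 → slot 16
620: h=8, h2=13, probe 8,4,0 → slot 0
489: h=13 → slot 13
263: h=8, h2=8, probe 8,16,7 → slot 7
298: h=9, h2=11, probe 9,3 → slot 3
896: h=12 → slot 12
580: h=2 → slot 2
752: h=4, h2=1, probe 4,5 → slot 5
315: h=9, h2=12, probe 9,4,16,11 → slot 11
Table: [620, ∅, 580, 298, 718, 752, ∅, 263, 531, 553, ∅, 315, 896, 489, ∅, ∅, 502]
Lookup 496: h=3, h2=1, probe 3,4,5,6 → slot 6 empty, not found.

4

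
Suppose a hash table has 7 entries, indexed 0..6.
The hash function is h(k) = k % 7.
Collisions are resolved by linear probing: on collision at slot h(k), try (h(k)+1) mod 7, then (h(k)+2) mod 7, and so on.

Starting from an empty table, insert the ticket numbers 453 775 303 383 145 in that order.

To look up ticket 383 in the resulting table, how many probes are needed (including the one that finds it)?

453 hashes to 5; slot 5 is free => place at 5.
775 hashes to 5; 5 taken => place at 6.
303 hashes to 2; slot 2 is free => place at 2.
383 hashes to 5; 5,6 taken => place at 0.
145 hashes to 5; 5,6,0 taken => place at 1.
Table: [383, 145, 303, -, -, 453, 775]
Lookup 383: h=5, probe 5,6,0 → found at 0.

3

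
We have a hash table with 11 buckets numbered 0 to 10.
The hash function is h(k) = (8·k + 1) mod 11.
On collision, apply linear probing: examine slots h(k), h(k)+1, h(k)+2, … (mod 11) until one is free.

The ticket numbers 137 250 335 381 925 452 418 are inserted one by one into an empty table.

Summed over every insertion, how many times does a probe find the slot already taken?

137: h=8 => slot 8
250: h=10 => slot 10
335: h=8, probe 8,9 => slot 9
381: h=2 => slot 2
925: h=9, probe 9,10,0 => slot 0
452: h=9, probe 9,10,0,1 => slot 1
418: h=1, probe 1,2,3 => slot 3
Table: [925, 452, 381, 418, _, _, _, _, 137, 335, 250]

8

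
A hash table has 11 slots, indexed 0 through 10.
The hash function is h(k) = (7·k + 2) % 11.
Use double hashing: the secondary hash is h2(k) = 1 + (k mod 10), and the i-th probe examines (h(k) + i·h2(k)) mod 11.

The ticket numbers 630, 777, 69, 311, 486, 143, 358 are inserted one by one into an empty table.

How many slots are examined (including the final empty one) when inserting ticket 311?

Insert 630: h=1, slot 1 empty => index 1.
Insert 777: h=7, slot 7 empty => index 7.
Insert 69: h=1, h2=10, slot 1 occupied => index 0.
Insert 311: h=1, h2=2, slot 1 occupied => index 3.
Insert 486: h=5, slot 5 empty => index 5.
Insert 143: h=2, slot 2 empty => index 2.
Insert 358: h=0, h2=9, slot 0 occupied => index 9.
Table: [69, 630, 143, 311, _, 486, _, 777, _, 358, _]

2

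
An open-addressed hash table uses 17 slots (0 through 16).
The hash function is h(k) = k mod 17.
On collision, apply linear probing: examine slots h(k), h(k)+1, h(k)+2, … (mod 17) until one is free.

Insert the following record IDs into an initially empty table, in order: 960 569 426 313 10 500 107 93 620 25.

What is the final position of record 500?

Insert 960: h=8, slot 8 empty => index 8.
Insert 569: h=8, slot 8 occupied => index 9.
Insert 426: h=1, slot 1 empty => index 1.
Insert 313: h=7, slot 7 empty => index 7.
Insert 10: h=10, slot 10 empty => index 10.
Insert 500: h=7, slots 7,8,9,10 occupied => index 11.
Insert 107: h=5, slot 5 empty => index 5.
Insert 93: h=8, slots 8,9,10,11 occupied => index 12.
Insert 620: h=8, slots 8,9,10,11,12 occupied => index 13.
Insert 25: h=8, slots 8,9,10,11,12,13 occupied => index 14.
Table: [., 426, ., ., ., 107, ., 313, 960, 569, 10, 500, 93, 620, 25, ., .]

11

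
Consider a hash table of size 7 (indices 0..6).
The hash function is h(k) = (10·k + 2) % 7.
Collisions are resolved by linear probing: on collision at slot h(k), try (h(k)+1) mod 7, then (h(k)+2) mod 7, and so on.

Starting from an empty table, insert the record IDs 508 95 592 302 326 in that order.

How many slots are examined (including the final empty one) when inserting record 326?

Insert 508: h=0, slot 0 empty -> index 0.
Insert 95: h=0, slot 0 occupied -> index 1.
Insert 592: h=0, slots 0,1 occupied -> index 2.
Insert 302: h=5, slot 5 empty -> index 5.
Insert 326: h=0, slots 0,1,2 occupied -> index 3.
Table: [508, 95, 592, 326, _, 302, _]

4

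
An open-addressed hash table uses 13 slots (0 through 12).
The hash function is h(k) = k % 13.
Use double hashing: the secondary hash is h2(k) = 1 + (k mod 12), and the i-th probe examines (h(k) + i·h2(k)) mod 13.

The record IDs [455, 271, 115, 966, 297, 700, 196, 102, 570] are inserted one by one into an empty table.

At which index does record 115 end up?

6

455 hashes to 0; slot 0 is free => place at 0.
271 hashes to 11; slot 11 is free => place at 11.
115 hashes to 11, h2=8; 11 taken => place at 6.
966 hashes to 4; slot 4 is free => place at 4.
297 hashes to 11, h2=10; 11 taken => place at 8.
700 hashes to 11, h2=5; 11 taken => place at 3.
196 hashes to 1; slot 1 is free => place at 1.
102 hashes to 11, h2=7; 11 taken => place at 5.
570 hashes to 11, h2=7; 11,5 taken => place at 12.
Table: [455, 196, ∅, 700, 966, 102, 115, ∅, 297, ∅, ∅, 271, 570]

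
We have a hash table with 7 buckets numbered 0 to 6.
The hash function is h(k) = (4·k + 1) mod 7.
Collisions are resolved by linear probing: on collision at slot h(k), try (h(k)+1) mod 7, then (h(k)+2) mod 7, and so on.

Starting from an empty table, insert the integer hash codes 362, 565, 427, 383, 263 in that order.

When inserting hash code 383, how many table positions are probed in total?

4

362: h=0 → slot 0
565: h=0, probe 0,1 → slot 1
427: h=1, probe 1,2 → slot 2
383: h=0, probe 0,1,2,3 → slot 3
263: h=3, probe 3,4 → slot 4
Table: [362, 565, 427, 383, 263, ., .]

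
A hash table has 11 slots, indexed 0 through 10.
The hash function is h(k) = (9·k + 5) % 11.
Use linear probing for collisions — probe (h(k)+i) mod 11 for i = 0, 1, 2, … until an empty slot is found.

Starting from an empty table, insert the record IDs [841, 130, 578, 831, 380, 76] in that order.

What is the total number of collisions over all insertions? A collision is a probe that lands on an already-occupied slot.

5

Insert 841: h=6, slot 6 empty -> index 6.
Insert 130: h=9, slot 9 empty -> index 9.
Insert 578: h=4, slot 4 empty -> index 4.
Insert 831: h=4, slot 4 occupied -> index 5.
Insert 380: h=4, slots 4,5,6 occupied -> index 7.
Insert 76: h=7, slot 7 occupied -> index 8.
Table: [., ., ., ., 578, 831, 841, 380, 76, 130, .]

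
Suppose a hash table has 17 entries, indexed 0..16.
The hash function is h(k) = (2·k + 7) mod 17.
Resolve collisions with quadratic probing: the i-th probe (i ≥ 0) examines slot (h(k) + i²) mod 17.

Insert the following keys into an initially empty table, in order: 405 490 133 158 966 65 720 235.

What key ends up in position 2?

490

405 hashes to 1; slot 1 is free => place at 1.
490 hashes to 1; 1 taken => place at 2.
133 hashes to 1; 1,2 taken => place at 5.
158 hashes to 0; slot 0 is free => place at 0.
966 hashes to 1; 1,2,5 taken => place at 10.
65 hashes to 1; 1,2,5,10,0 taken => place at 9.
720 hashes to 2; 2 taken => place at 3.
235 hashes to 1; 1,2,5,10,0,9,3 taken => place at 16.
Table: [158, 405, 490, 720, ., 133, ., ., ., 65, 966, ., ., ., ., ., 235]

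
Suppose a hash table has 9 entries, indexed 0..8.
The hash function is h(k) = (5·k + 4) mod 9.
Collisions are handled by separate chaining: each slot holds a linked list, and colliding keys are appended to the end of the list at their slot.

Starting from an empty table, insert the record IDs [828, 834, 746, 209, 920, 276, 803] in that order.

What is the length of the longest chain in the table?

3

Insert 828: h=4, bucket 4 empty -> new chain.
Insert 834: h=7, bucket 7 empty -> new chain.
Insert 746: h=8, bucket 8 empty -> new chain.
Insert 209: h=5, bucket 5 empty -> new chain.
Insert 920: h=5, bucket 5 nonempty -> append to chain.
Insert 276: h=7, bucket 7 nonempty -> append to chain.
Insert 803: h=5, bucket 5 nonempty -> append to chain.
Final buckets:
0: ∅
1: ∅
2: ∅
3: ∅
4: 828
5: 209 -> 920 -> 803
6: ∅
7: 834 -> 276
8: 746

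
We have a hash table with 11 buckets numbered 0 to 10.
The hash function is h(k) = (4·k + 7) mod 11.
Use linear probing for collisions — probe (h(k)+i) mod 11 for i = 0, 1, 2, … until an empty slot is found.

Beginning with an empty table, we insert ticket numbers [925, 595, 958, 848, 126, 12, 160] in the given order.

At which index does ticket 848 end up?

Insert 925: h=0, slot 0 empty → index 0.
Insert 595: h=0, slot 0 occupied → index 1.
Insert 958: h=0, slots 0,1 occupied → index 2.
Insert 848: h=0, slots 0,1,2 occupied → index 3.
Insert 126: h=5, slot 5 empty → index 5.
Insert 12: h=0, slots 0,1,2,3 occupied → index 4.
Insert 160: h=9, slot 9 empty → index 9.
Table: [925, 595, 958, 848, 12, 126, —, —, —, 160, —]

3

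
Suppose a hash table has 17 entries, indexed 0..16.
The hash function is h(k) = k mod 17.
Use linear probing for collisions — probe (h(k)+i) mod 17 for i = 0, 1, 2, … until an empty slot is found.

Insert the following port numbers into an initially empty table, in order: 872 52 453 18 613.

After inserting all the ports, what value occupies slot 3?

613

872 hashes to 5; slot 5 is free → place at 5.
52 hashes to 1; slot 1 is free → place at 1.
453 hashes to 11; slot 11 is free → place at 11.
18 hashes to 1; 1 taken → place at 2.
613 hashes to 1; 1,2 taken → place at 3.
Table: [_, 52, 18, 613, _, 872, _, _, _, _, _, 453, _, _, _, _, _]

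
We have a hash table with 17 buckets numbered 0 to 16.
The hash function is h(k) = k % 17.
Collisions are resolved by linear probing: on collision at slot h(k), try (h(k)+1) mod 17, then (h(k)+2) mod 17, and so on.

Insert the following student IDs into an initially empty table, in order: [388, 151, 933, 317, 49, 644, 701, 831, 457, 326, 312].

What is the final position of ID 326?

5

388 hashes to 14; slot 14 is free -> place at 14.
151 hashes to 15; slot 15 is free -> place at 15.
933 hashes to 15; 15 taken -> place at 16.
317 hashes to 11; slot 11 is free -> place at 11.
49 hashes to 15; 15,16 taken -> place at 0.
644 hashes to 15; 15,16,0 taken -> place at 1.
701 hashes to 4; slot 4 is free -> place at 4.
831 hashes to 15; 15,16,0,1 taken -> place at 2.
457 hashes to 15; 15,16,0,1,2 taken -> place at 3.
326 hashes to 3; 3,4 taken -> place at 5.
312 hashes to 6; slot 6 is free -> place at 6.
Table: [49, 644, 831, 457, 701, 326, 312, ., ., ., ., 317, ., ., 388, 151, 933]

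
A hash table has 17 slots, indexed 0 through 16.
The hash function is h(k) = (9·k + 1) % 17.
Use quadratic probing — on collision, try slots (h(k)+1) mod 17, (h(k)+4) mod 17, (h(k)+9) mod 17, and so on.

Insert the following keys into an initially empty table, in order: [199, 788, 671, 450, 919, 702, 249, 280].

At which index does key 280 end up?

9

Insert 199: h=7, slot 7 empty -> index 7.
Insert 788: h=4, slot 4 empty -> index 4.
Insert 671: h=5, slot 5 empty -> index 5.
Insert 450: h=5, slot 5 occupied -> index 6.
Insert 919: h=10, slot 10 empty -> index 10.
Insert 702: h=12, slot 12 empty -> index 12.
Insert 249: h=15, slot 15 empty -> index 15.
Insert 280: h=5, slots 5,6 occupied -> index 9.
Table: [—, —, —, —, 788, 671, 450, 199, —, 280, 919, —, 702, —, —, 249, —]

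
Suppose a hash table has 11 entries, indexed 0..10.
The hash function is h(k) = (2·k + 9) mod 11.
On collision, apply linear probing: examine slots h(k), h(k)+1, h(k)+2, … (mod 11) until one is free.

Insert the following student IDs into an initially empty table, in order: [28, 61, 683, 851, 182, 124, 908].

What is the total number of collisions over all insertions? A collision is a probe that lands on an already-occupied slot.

28 hashes to 10; slot 10 is free → place at 10.
61 hashes to 10; 10 taken → place at 0.
683 hashes to 0; 0 taken → place at 1.
851 hashes to 6; slot 6 is free → place at 6.
182 hashes to 10; 10,0,1 taken → place at 2.
124 hashes to 4; slot 4 is free → place at 4.
908 hashes to 10; 10,0,1,2 taken → place at 3.
Table: [61, 683, 182, 908, 124, ., 851, ., ., ., 28]

9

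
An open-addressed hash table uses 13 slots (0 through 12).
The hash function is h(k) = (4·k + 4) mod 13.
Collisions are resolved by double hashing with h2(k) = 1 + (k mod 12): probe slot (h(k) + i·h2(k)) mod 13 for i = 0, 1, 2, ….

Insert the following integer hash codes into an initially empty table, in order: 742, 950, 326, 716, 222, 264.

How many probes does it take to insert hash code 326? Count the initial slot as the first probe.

742: h=8 -> slot 8
950: h=8, h2=3, probe 8,11 -> slot 11
326: h=8, h2=3, probe 8,11,1 -> slot 1
716: h=8, h2=9, probe 8,4 -> slot 4
222: h=8, h2=7, probe 8,2 -> slot 2
264: h=7 -> slot 7
Table: [—, 326, 222, —, 716, —, —, 264, 742, —, —, 950, —]

3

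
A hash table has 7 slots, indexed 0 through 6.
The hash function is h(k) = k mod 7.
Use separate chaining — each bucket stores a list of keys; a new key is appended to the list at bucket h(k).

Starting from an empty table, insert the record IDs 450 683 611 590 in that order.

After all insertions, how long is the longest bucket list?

Insert 450: h=2, bucket 2 empty → new chain.
Insert 683: h=4, bucket 4 empty → new chain.
Insert 611: h=2, bucket 2 nonempty → append to chain.
Insert 590: h=2, bucket 2 nonempty → append to chain.
Final buckets:
0: ∅
1: ∅
2: 450 -> 611 -> 590
3: ∅
4: 683
5: ∅
6: ∅

3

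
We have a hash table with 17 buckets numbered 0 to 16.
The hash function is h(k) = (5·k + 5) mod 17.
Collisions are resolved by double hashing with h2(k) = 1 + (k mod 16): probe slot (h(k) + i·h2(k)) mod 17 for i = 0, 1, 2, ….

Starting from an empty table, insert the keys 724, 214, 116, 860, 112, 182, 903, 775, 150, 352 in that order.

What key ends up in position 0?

860

724 hashes to 4; slot 4 is free → place at 4.
214 hashes to 4, h2=7; 4 taken → place at 11.
116 hashes to 7; slot 7 is free → place at 7.
860 hashes to 4, h2=13; 4 taken → place at 0.
112 hashes to 4, h2=1; 4 taken → place at 5.
182 hashes to 14; slot 14 is free → place at 14.
903 hashes to 15; slot 15 is free → place at 15.
775 hashes to 4, h2=8; 4 taken → place at 12.
150 hashes to 7, h2=7; 7,14,4,11 taken → place at 1.
352 hashes to 14, h2=1; 14,15 taken → place at 16.
Table: [860, 150, _, _, 724, 112, _, 116, _, _, _, 214, 775, _, 182, 903, 352]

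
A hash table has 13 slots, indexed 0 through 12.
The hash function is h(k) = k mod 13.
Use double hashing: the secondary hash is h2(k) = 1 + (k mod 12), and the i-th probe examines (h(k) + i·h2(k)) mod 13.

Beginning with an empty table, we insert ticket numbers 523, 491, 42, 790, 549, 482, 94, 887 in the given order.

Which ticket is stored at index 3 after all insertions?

523

Insert 523: h=3, slot 3 empty → index 3.
Insert 491: h=10, slot 10 empty → index 10.
Insert 42: h=3, h2=7, slots 3,10 occupied → index 4.
Insert 790: h=10, h2=11, slot 10 occupied → index 8.
Insert 549: h=3, h2=10, slot 3 occupied → index 0.
Insert 482: h=1, slot 1 empty → index 1.
Insert 94: h=3, h2=11, slots 3,1 occupied → index 12.
Insert 887: h=3, h2=12, slot 3 occupied → index 2.
Table: [549, 482, 887, 523, 42, ∅, ∅, ∅, 790, ∅, 491, ∅, 94]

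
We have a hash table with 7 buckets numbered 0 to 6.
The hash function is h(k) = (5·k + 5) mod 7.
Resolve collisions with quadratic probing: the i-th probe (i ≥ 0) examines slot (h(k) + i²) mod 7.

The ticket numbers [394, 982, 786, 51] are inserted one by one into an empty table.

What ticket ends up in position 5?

394 hashes to 1; slot 1 is free → place at 1.
982 hashes to 1; 1 taken → place at 2.
786 hashes to 1; 1,2 taken → place at 5.
51 hashes to 1; 1,2,5 taken → place at 3.
Table: [∅, 394, 982, 51, ∅, 786, ∅]

786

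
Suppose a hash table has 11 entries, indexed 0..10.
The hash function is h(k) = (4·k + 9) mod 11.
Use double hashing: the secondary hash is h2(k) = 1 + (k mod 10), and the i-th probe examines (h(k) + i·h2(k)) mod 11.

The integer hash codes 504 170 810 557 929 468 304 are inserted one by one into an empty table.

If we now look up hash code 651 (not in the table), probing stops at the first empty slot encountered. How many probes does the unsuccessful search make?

Insert 504: h=1, slot 1 empty => index 1.
Insert 170: h=7, slot 7 empty => index 7.
Insert 810: h=4, slot 4 empty => index 4.
Insert 557: h=4, h2=8, slots 4,1 occupied => index 9.
Insert 929: h=7, h2=10, slot 7 occupied => index 6.
Insert 468: h=0, slot 0 empty => index 0.
Insert 304: h=4, h2=5, slots 4,9 occupied => index 3.
Table: [468, 504, ., 304, 810, ., 929, 170, ., 557, .]
Lookup 651: h=6, h2=2, probe 6,8 → slot 8 empty, not found.

2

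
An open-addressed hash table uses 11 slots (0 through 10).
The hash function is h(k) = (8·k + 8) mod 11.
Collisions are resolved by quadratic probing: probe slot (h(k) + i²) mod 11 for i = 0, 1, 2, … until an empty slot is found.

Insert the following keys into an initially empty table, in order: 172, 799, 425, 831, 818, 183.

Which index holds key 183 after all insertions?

Insert 172: h=9, slot 9 empty → index 9.
Insert 799: h=9, slot 9 occupied → index 10.
Insert 425: h=9, slots 9,10 occupied → index 2.
Insert 831: h=1, slot 1 empty → index 1.
Insert 818: h=7, slot 7 empty → index 7.
Insert 183: h=9, slots 9,10,2,7 occupied → index 3.
Table: [., 831, 425, 183, ., ., ., 818, ., 172, 799]

3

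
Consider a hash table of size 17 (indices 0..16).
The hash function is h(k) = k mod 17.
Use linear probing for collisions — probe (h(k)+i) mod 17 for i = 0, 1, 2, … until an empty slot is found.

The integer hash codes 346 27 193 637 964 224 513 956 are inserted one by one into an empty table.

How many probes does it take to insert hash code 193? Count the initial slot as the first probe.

2

346 hashes to 6; slot 6 is free → place at 6.
27 hashes to 10; slot 10 is free → place at 10.
193 hashes to 6; 6 taken → place at 7.
637 hashes to 8; slot 8 is free → place at 8.
964 hashes to 12; slot 12 is free → place at 12.
224 hashes to 3; slot 3 is free → place at 3.
513 hashes to 3; 3 taken → place at 4.
956 hashes to 4; 4 taken → place at 5.
Table: [—, —, —, 224, 513, 956, 346, 193, 637, —, 27, —, 964, —, —, —, —]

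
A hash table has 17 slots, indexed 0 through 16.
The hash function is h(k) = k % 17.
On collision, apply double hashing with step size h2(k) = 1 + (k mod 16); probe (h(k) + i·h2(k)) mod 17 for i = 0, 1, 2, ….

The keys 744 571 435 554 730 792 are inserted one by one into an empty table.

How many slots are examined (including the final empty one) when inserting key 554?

2

744 hashes to 13; slot 13 is free -> place at 13.
571 hashes to 10; slot 10 is free -> place at 10.
435 hashes to 10, h2=4; 10 taken -> place at 14.
554 hashes to 10, h2=11; 10 taken -> place at 4.
730 hashes to 16; slot 16 is free -> place at 16.
792 hashes to 10, h2=9; 10 taken -> place at 2.
Table: [_, _, 792, _, 554, _, _, _, _, _, 571, _, _, 744, 435, _, 730]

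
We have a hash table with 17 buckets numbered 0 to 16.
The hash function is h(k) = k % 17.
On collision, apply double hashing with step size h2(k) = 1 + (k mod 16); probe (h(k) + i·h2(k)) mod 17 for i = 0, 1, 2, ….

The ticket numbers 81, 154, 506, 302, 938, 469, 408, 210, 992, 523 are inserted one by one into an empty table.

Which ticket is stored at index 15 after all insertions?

523

81: h=13 => slot 13
154: h=1 => slot 1
506: h=13, h2=11, probe 13,7 => slot 7
302: h=13, h2=15, probe 13,11 => slot 11
938: h=3 => slot 3
469: h=10 => slot 10
408: h=0 => slot 0
210: h=6 => slot 6
992: h=6, h2=1, probe 6,7,8 => slot 8
523: h=13, h2=12, probe 13,8,3,15 => slot 15
Table: [408, 154, ., 938, ., ., 210, 506, 992, ., 469, 302, ., 81, ., 523, .]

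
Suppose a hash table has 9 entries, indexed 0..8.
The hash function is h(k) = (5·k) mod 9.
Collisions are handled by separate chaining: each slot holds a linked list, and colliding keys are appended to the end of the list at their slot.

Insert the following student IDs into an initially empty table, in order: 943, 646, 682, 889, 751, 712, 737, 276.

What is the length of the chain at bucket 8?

4

943 -> bucket 8
646 -> bucket 8 (collision)
682 -> bucket 8 (collision)
889 -> bucket 8 (collision)
751 -> bucket 2
712 -> bucket 5
737 -> bucket 4
276 -> bucket 3
Final buckets:
0: _
1: _
2: 751
3: 276
4: 737
5: 712
6: _
7: _
8: 943 -> 646 -> 682 -> 889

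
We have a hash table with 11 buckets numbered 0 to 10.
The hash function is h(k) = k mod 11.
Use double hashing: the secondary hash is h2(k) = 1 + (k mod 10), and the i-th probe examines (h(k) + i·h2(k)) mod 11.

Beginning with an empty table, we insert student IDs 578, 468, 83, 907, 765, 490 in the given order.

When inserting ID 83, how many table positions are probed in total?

2

578: h=6 => slot 6
468: h=6, h2=9, probe 6,4 => slot 4
83: h=6, h2=4, probe 6,10 => slot 10
907: h=5 => slot 5
765: h=6, h2=6, probe 6,1 => slot 1
490: h=6, h2=1, probe 6,7 => slot 7
Table: [∅, 765, ∅, ∅, 468, 907, 578, 490, ∅, ∅, 83]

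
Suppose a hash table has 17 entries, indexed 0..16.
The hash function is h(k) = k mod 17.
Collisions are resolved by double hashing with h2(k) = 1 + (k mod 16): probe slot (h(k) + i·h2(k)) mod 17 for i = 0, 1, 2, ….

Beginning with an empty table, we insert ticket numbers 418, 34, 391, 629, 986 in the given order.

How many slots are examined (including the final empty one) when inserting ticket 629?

Insert 418: h=10, slot 10 empty -> index 10.
Insert 34: h=0, slot 0 empty -> index 0.
Insert 391: h=0, h2=8, slot 0 occupied -> index 8.
Insert 629: h=0, h2=6, slot 0 occupied -> index 6.
Insert 986: h=0, h2=11, slot 0 occupied -> index 11.
Table: [34, —, —, —, —, —, 629, —, 391, —, 418, 986, —, —, —, —, —]

2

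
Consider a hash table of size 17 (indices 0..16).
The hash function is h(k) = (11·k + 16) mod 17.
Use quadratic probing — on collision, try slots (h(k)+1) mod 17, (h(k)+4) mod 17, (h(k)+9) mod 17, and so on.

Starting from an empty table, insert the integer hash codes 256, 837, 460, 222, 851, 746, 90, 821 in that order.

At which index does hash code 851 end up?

256: h=10 → slot 10
837: h=9 → slot 9
460: h=10, probe 10,11 → slot 11
222: h=10, probe 10,11,14 → slot 14
851: h=10, probe 10,11,14,2 → slot 2
746: h=11, probe 11,12 → slot 12
90: h=3 → slot 3
821: h=3, probe 3,4 → slot 4
Table: [_, _, 851, 90, 821, _, _, _, _, 837, 256, 460, 746, _, 222, _, _]

2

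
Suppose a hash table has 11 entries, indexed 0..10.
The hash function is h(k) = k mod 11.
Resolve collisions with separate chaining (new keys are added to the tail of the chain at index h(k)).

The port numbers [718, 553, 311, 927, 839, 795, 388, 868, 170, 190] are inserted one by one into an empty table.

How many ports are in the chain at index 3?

Insert 718: h=3, bucket 3 empty → new chain.
Insert 553: h=3, bucket 3 nonempty → append to chain.
Insert 311: h=3, bucket 3 nonempty → append to chain.
Insert 927: h=3, bucket 3 nonempty → append to chain.
Insert 839: h=3, bucket 3 nonempty → append to chain.
Insert 795: h=3, bucket 3 nonempty → append to chain.
Insert 388: h=3, bucket 3 nonempty → append to chain.
Insert 868: h=10, bucket 10 empty → new chain.
Insert 170: h=5, bucket 5 empty → new chain.
Insert 190: h=3, bucket 3 nonempty → append to chain.
Final buckets:
0: -
1: -
2: -
3: 718 -> 553 -> 311 -> 927 -> 839 -> 795 -> 388 -> 190
4: -
5: 170
6: -
7: -
8: -
9: -
10: 868

8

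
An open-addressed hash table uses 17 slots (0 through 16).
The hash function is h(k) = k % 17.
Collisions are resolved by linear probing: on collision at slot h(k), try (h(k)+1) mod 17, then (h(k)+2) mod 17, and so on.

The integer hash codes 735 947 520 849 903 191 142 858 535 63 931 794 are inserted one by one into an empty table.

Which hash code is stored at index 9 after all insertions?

535

Insert 735: h=4, slot 4 empty -> index 4.
Insert 947: h=12, slot 12 empty -> index 12.
Insert 520: h=10, slot 10 empty -> index 10.
Insert 849: h=16, slot 16 empty -> index 16.
Insert 903: h=2, slot 2 empty -> index 2.
Insert 191: h=4, slot 4 occupied -> index 5.
Insert 142: h=6, slot 6 empty -> index 6.
Insert 858: h=8, slot 8 empty -> index 8.
Insert 535: h=8, slot 8 occupied -> index 9.
Insert 63: h=12, slot 12 occupied -> index 13.
Insert 931: h=13, slot 13 occupied -> index 14.
Insert 794: h=12, slots 12,13,14 occupied -> index 15.
Table: [., ., 903, ., 735, 191, 142, ., 858, 535, 520, ., 947, 63, 931, 794, 849]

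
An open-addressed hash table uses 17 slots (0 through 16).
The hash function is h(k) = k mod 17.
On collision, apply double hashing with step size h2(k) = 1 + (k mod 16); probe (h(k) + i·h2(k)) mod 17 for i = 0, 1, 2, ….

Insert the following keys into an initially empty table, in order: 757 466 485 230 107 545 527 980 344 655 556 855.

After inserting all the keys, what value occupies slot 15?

485

757 hashes to 9; slot 9 is free => place at 9.
466 hashes to 7; slot 7 is free => place at 7.
485 hashes to 9, h2=6; 9 taken => place at 15.
230 hashes to 9, h2=7; 9 taken => place at 16.
107 hashes to 5; slot 5 is free => place at 5.
545 hashes to 1; slot 1 is free => place at 1.
527 hashes to 0; slot 0 is free => place at 0.
980 hashes to 11; slot 11 is free => place at 11.
344 hashes to 4; slot 4 is free => place at 4.
655 hashes to 9, h2=16; 9 taken => place at 8.
556 hashes to 12; slot 12 is free => place at 12.
855 hashes to 5, h2=8; 5 taken => place at 13.
Table: [527, 545, —, —, 344, 107, —, 466, 655, 757, —, 980, 556, 855, —, 485, 230]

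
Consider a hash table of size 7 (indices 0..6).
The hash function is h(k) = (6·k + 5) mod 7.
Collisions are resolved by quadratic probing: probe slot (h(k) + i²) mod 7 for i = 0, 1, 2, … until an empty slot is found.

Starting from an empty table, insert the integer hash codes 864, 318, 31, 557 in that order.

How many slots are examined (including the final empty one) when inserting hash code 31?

3

864: h=2 => slot 2
318: h=2, probe 2,3 => slot 3
31: h=2, probe 2,3,6 => slot 6
557: h=1 => slot 1
Table: [_, 557, 864, 318, _, _, 31]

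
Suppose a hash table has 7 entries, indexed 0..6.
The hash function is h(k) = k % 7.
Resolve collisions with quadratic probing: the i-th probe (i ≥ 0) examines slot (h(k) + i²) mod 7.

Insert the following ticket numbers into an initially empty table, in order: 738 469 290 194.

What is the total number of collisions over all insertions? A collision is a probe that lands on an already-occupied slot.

1

Insert 738: h=3, slot 3 empty => index 3.
Insert 469: h=0, slot 0 empty => index 0.
Insert 290: h=3, slot 3 occupied => index 4.
Insert 194: h=5, slot 5 empty => index 5.
Table: [469, _, _, 738, 290, 194, _]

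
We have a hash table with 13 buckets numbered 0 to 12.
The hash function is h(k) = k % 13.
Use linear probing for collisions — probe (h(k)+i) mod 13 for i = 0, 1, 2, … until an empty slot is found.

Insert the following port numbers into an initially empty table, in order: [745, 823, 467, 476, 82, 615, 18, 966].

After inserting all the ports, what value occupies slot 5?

745: h=4 => slot 4
823: h=4, probe 4,5 => slot 5
467: h=12 => slot 12
476: h=8 => slot 8
82: h=4, probe 4,5,6 => slot 6
615: h=4, probe 4,5,6,7 => slot 7
18: h=5, probe 5,6,7,8,9 => slot 9
966: h=4, probe 4,5,6,7,8,9,10 => slot 10
Table: [-, -, -, -, 745, 823, 82, 615, 476, 18, 966, -, 467]

823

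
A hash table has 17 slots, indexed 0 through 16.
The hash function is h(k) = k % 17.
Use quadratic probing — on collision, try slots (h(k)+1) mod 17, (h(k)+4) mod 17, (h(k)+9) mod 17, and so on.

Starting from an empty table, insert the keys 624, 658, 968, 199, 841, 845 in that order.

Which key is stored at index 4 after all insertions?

624: h=12 → slot 12
658: h=12, probe 12,13 → slot 13
968: h=16 → slot 16
199: h=12, probe 12,13,16,4 → slot 4
841: h=8 → slot 8
845: h=12, probe 12,13,16,4,11 → slot 11
Table: [_, _, _, _, 199, _, _, _, 841, _, _, 845, 624, 658, _, _, 968]

199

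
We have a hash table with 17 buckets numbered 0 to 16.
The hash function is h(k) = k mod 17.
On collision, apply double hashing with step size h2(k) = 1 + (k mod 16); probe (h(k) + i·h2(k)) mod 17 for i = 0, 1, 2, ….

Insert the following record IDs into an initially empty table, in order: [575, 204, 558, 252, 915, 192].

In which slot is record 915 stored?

1

Insert 575: h=14, slot 14 empty -> index 14.
Insert 204: h=0, slot 0 empty -> index 0.
Insert 558: h=14, h2=15, slot 14 occupied -> index 12.
Insert 252: h=14, h2=13, slot 14 occupied -> index 10.
Insert 915: h=14, h2=4, slot 14 occupied -> index 1.
Insert 192: h=5, slot 5 empty -> index 5.
Table: [204, 915, —, —, —, 192, —, —, —, —, 252, —, 558, —, 575, —, —]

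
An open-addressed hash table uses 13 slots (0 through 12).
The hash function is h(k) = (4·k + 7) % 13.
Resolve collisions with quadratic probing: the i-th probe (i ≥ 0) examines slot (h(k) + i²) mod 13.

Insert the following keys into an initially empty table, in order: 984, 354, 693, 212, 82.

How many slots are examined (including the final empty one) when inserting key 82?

Insert 984: h=4, slot 4 empty -> index 4.
Insert 354: h=6, slot 6 empty -> index 6.
Insert 693: h=10, slot 10 empty -> index 10.
Insert 212: h=10, slot 10 occupied -> index 11.
Insert 82: h=10, slots 10,11 occupied -> index 1.
Table: [—, 82, —, —, 984, —, 354, —, —, —, 693, 212, —]

3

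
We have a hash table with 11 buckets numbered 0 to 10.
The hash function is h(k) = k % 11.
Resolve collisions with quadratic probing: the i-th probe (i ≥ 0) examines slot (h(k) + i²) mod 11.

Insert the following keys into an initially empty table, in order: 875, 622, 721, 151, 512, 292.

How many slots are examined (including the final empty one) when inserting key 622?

2

Insert 875: h=6, slot 6 empty => index 6.
Insert 622: h=6, slot 6 occupied => index 7.
Insert 721: h=6, slots 6,7 occupied => index 10.
Insert 151: h=8, slot 8 empty => index 8.
Insert 512: h=6, slots 6,7,10 occupied => index 4.
Insert 292: h=6, slots 6,7,10,4 occupied => index 0.
Table: [292, —, —, —, 512, —, 875, 622, 151, —, 721]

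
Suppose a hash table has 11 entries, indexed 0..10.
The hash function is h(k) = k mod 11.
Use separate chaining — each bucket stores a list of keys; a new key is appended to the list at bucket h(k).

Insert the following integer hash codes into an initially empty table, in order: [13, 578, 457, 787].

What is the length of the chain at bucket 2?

Insert 13: h=2, bucket 2 empty -> new chain.
Insert 578: h=6, bucket 6 empty -> new chain.
Insert 457: h=6, bucket 6 nonempty -> append to chain.
Insert 787: h=6, bucket 6 nonempty -> append to chain.
Final buckets:
0: .
1: .
2: 13
3: .
4: .
5: .
6: 578 -> 457 -> 787
7: .
8: .
9: .
10: .

1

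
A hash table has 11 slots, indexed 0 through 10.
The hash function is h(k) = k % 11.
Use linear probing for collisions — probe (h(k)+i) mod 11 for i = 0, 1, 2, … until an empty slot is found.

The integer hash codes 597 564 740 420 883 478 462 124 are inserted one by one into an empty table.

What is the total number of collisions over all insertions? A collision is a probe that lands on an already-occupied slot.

Insert 597: h=3, slot 3 empty → index 3.
Insert 564: h=3, slot 3 occupied → index 4.
Insert 740: h=3, slots 3,4 occupied → index 5.
Insert 420: h=2, slot 2 empty → index 2.
Insert 883: h=3, slots 3,4,5 occupied → index 6.
Insert 478: h=5, slots 5,6 occupied → index 7.
Insert 462: h=0, slot 0 empty → index 0.
Insert 124: h=3, slots 3,4,5,6,7 occupied → index 8.
Table: [462, _, 420, 597, 564, 740, 883, 478, 124, _, _]

13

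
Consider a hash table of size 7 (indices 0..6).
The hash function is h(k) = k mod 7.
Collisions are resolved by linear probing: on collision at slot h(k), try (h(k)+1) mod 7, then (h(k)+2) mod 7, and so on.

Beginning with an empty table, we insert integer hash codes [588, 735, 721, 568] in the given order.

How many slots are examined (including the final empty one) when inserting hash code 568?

3

Insert 588: h=0, slot 0 empty => index 0.
Insert 735: h=0, slot 0 occupied => index 1.
Insert 721: h=0, slots 0,1 occupied => index 2.
Insert 568: h=1, slots 1,2 occupied => index 3.
Table: [588, 735, 721, 568, ∅, ∅, ∅]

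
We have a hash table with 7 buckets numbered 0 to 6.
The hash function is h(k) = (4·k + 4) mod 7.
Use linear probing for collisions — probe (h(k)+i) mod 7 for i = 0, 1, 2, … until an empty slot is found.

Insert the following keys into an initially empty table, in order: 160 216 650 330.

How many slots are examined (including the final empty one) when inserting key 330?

Insert 160: h=0, slot 0 empty -> index 0.
Insert 216: h=0, slot 0 occupied -> index 1.
Insert 650: h=0, slots 0,1 occupied -> index 2.
Insert 330: h=1, slots 1,2 occupied -> index 3.
Table: [160, 216, 650, 330, ., ., .]

3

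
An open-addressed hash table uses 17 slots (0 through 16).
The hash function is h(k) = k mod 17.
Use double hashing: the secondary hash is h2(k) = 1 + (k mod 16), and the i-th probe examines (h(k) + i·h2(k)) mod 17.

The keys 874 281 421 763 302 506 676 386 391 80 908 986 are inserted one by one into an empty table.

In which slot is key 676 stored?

6

Insert 874: h=7, slot 7 empty -> index 7.
Insert 281: h=9, slot 9 empty -> index 9.
Insert 421: h=13, slot 13 empty -> index 13.
Insert 763: h=15, slot 15 empty -> index 15.
Insert 302: h=13, h2=15, slot 13 occupied -> index 11.
Insert 506: h=13, h2=11, slots 13,7 occupied -> index 1.
Insert 676: h=13, h2=5, slots 13,1 occupied -> index 6.
Insert 386: h=12, slot 12 empty -> index 12.
Insert 391: h=0, slot 0 empty -> index 0.
Insert 80: h=12, h2=1, slots 12,13 occupied -> index 14.
Insert 908: h=7, h2=13, slot 7 occupied -> index 3.
Insert 986: h=0, h2=11, slots 0,11 occupied -> index 5.
Table: [391, 506, -, 908, -, 986, 676, 874, -, 281, -, 302, 386, 421, 80, 763, -]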